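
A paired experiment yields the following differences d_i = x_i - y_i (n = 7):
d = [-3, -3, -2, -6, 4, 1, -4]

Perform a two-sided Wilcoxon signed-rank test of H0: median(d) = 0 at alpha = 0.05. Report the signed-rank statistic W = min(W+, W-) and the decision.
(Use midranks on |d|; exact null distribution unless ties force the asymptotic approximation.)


Step 1: Drop any zero differences (none here) and take |d_i|.
|d| = [3, 3, 2, 6, 4, 1, 4]
Step 2: Midrank |d_i| (ties get averaged ranks).
ranks: |3|->3.5, |3|->3.5, |2|->2, |6|->7, |4|->5.5, |1|->1, |4|->5.5
Step 3: Attach original signs; sum ranks with positive sign and with negative sign.
W+ = 5.5 + 1 = 6.5
W- = 3.5 + 3.5 + 2 + 7 + 5.5 = 21.5
(Check: W+ + W- = 28 should equal n(n+1)/2 = 28.)
Step 4: Test statistic W = min(W+, W-) = 6.5.
Step 5: Ties in |d|, so use the tie-corrected normal approximation.
        E[W] = n(n+1)/4 = 7*8/4 = 14.
        Tie groups: |d|=3 (t=2), |d|=4 (t=2); sum(t^3 - t) = 12.
        Var[W] = n(n+1)(2n+1)/24 - sum(t^3-t)/48 = 840/24 - 12/48 = 34.75.
        z = (W - E[W]) / sqrt(Var[W]) = (6.5 - 14) / 5.8949 = -1.2723.
        Two-sided p = 2*Phi(z) = 0.203272.
Step 6: alpha = 0.05. fail to reject H0.

W+ = 6.5, W- = 21.5, W = min = 6.5, p = 0.203272, fail to reject H0.


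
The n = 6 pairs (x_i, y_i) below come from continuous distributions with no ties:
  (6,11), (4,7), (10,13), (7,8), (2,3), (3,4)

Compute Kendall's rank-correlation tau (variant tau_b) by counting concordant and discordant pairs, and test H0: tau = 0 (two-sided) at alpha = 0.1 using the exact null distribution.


Step 1: Enumerate the 15 unordered pairs (i,j) with i<j and classify each by sign(x_j-x_i) * sign(y_j-y_i).
  (1,2):dx=-2,dy=-4->C; (1,3):dx=+4,dy=+2->C; (1,4):dx=+1,dy=-3->D; (1,5):dx=-4,dy=-8->C
  (1,6):dx=-3,dy=-7->C; (2,3):dx=+6,dy=+6->C; (2,4):dx=+3,dy=+1->C; (2,5):dx=-2,dy=-4->C
  (2,6):dx=-1,dy=-3->C; (3,4):dx=-3,dy=-5->C; (3,5):dx=-8,dy=-10->C; (3,6):dx=-7,dy=-9->C
  (4,5):dx=-5,dy=-5->C; (4,6):dx=-4,dy=-4->C; (5,6):dx=+1,dy=+1->C
Step 2: C = 14, D = 1, total pairs = 15.
Step 3: tau = (C - D)/(n(n-1)/2) = (14 - 1)/15 = 0.866667.
Step 4: Exact two-sided p-value (enumerate n! = 720 permutations of y under H0): p = 0.016667.
Step 5: alpha = 0.1. reject H0.

tau_b = 0.8667 (C=14, D=1), p = 0.016667, reject H0.


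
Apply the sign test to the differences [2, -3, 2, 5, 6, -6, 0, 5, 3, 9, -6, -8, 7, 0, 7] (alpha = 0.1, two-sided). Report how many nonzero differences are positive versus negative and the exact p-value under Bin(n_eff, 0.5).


Step 1: Discard zero differences. Original n = 15; n_eff = number of nonzero differences = 13.
Nonzero differences (with sign): +2, -3, +2, +5, +6, -6, +5, +3, +9, -6, -8, +7, +7
Step 2: Count signs: positive = 9, negative = 4.
Step 3: Under H0: P(positive) = 0.5, so the number of positives S ~ Bin(13, 0.5).
Step 4: Two-sided exact p-value = sum of Bin(13,0.5) probabilities at or below the observed probability = 0.266846.
Step 5: alpha = 0.1. fail to reject H0.

n_eff = 13, pos = 9, neg = 4, p = 0.266846, fail to reject H0.


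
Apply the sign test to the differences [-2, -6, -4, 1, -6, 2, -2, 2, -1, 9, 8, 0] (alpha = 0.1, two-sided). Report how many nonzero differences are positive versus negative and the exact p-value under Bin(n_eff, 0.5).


Step 1: Discard zero differences. Original n = 12; n_eff = number of nonzero differences = 11.
Nonzero differences (with sign): -2, -6, -4, +1, -6, +2, -2, +2, -1, +9, +8
Step 2: Count signs: positive = 5, negative = 6.
Step 3: Under H0: P(positive) = 0.5, so the number of positives S ~ Bin(11, 0.5).
Step 4: Two-sided exact p-value = sum of Bin(11,0.5) probabilities at or below the observed probability = 1.000000.
Step 5: alpha = 0.1. fail to reject H0.

n_eff = 11, pos = 5, neg = 6, p = 1.000000, fail to reject H0.


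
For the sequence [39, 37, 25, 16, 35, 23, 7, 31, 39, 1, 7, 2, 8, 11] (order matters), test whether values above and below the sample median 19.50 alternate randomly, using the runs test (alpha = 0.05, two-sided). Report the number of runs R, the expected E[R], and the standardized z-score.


Step 1: Compute median = 19.50; label A = above, B = below.
Labels in order: AAABAABAABBBBB  (n_A = 7, n_B = 7)
Step 2: Count runs R = 6.
Step 3: Under H0 (random ordering), E[R] = 2*n_A*n_B/(n_A+n_B) + 1 = 2*7*7/14 + 1 = 8.0000.
        Var[R] = 2*n_A*n_B*(2*n_A*n_B - n_A - n_B) / ((n_A+n_B)^2 * (n_A+n_B-1)) = 8232/2548 = 3.2308.
        SD[R] = 1.7974.
Step 4: Continuity-corrected z = (R + 0.5 - E[R]) / SD[R] = (6 + 0.5 - 8.0000) / 1.7974 = -0.8345.
Step 5: Two-sided p-value via normal approximation = 2*(1 - Phi(|z|)) = 0.403986.
Step 6: alpha = 0.05. fail to reject H0.

R = 6, z = -0.8345, p = 0.403986, fail to reject H0.


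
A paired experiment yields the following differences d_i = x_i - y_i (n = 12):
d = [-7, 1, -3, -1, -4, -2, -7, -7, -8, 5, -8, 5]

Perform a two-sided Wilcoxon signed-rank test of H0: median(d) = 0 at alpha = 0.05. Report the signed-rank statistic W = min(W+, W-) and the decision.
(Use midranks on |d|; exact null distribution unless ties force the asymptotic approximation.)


Step 1: Drop any zero differences (none here) and take |d_i|.
|d| = [7, 1, 3, 1, 4, 2, 7, 7, 8, 5, 8, 5]
Step 2: Midrank |d_i| (ties get averaged ranks).
ranks: |7|->9, |1|->1.5, |3|->4, |1|->1.5, |4|->5, |2|->3, |7|->9, |7|->9, |8|->11.5, |5|->6.5, |8|->11.5, |5|->6.5
Step 3: Attach original signs; sum ranks with positive sign and with negative sign.
W+ = 1.5 + 6.5 + 6.5 = 14.5
W- = 9 + 4 + 1.5 + 5 + 3 + 9 + 9 + 11.5 + 11.5 = 63.5
(Check: W+ + W- = 78 should equal n(n+1)/2 = 78.)
Step 4: Test statistic W = min(W+, W-) = 14.5.
Step 5: Ties in |d|, so use the tie-corrected normal approximation.
        E[W] = n(n+1)/4 = 12*13/4 = 39.
        Tie groups: |d|=1 (t=2), |d|=5 (t=2), |d|=7 (t=3), |d|=8 (t=2); sum(t^3 - t) = 42.
        Var[W] = n(n+1)(2n+1)/24 - sum(t^3-t)/48 = 3900/24 - 42/48 = 161.625.
        z = (W - E[W]) / sqrt(Var[W]) = (14.5 - 39) / 12.7132 = -1.9271.
        Two-sided p = 2*Phi(z) = 0.053963.
Step 6: alpha = 0.05. fail to reject H0.

W+ = 14.5, W- = 63.5, W = min = 14.5, p = 0.053963, fail to reject H0.


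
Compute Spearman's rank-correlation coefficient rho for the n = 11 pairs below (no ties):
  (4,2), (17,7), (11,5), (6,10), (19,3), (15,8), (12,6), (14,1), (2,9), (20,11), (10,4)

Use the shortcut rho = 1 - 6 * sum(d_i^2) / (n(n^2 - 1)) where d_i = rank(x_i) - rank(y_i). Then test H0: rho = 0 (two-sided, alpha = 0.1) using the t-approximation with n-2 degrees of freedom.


Step 1: Rank x and y separately (midranks; no ties here).
rank(x): 4->2, 17->9, 11->5, 6->3, 19->10, 15->8, 12->6, 14->7, 2->1, 20->11, 10->4
rank(y): 2->2, 7->7, 5->5, 10->10, 3->3, 8->8, 6->6, 1->1, 9->9, 11->11, 4->4
Step 2: d_i = R_x(i) - R_y(i); compute d_i^2.
  (2-2)^2=0, (9-7)^2=4, (5-5)^2=0, (3-10)^2=49, (10-3)^2=49, (8-8)^2=0, (6-6)^2=0, (7-1)^2=36, (1-9)^2=64, (11-11)^2=0, (4-4)^2=0
sum(d^2) = 202.
Step 3: rho = 1 - 6*202 / (11*(11^2 - 1)) = 1 - 1212/1320 = 0.081818.
Step 4: Under H0, t = rho * sqrt((n-2)/(1-rho^2)) = 0.2463 ~ t(9).
Step 5: Two-sided p-value from the t-distribution with 9 df = 0.810990.
Step 6: alpha = 0.1. fail to reject H0.

rho = 0.0818, p = 0.810990, fail to reject H0 at alpha = 0.1.


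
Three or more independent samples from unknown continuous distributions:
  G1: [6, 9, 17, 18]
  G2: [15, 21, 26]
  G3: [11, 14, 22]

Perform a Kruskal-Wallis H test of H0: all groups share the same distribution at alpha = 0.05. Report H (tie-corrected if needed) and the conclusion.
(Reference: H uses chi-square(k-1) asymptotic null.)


Step 1: Combine all N = 10 observations and assign midranks.
sorted (value, group, rank): (6,G1,1), (9,G1,2), (11,G3,3), (14,G3,4), (15,G2,5), (17,G1,6), (18,G1,7), (21,G2,8), (22,G3,9), (26,G2,10)
Step 2: Sum ranks within each group.
R_1 = 16 (n_1 = 4)
R_2 = 23 (n_2 = 3)
R_3 = 16 (n_3 = 3)
Step 3: H = 12/(N(N+1)) * sum(R_i^2/n_i) - 3(N+1)
     = 12/(10*11) * (16^2/4 + 23^2/3 + 16^2/3) - 3*11
     = 0.109091 * 325.667 - 33
     = 2.527273.
Step 4: No ties, so H is used without correction.
Step 5: Under H0, H ~ chi^2(2); p-value = 0.282624.
Step 6: alpha = 0.05. fail to reject H0.

H = 2.5273, df = 2, p = 0.282624, fail to reject H0.


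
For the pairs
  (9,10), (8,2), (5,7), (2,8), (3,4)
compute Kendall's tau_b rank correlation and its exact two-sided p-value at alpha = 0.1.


Step 1: Enumerate the 10 unordered pairs (i,j) with i<j and classify each by sign(x_j-x_i) * sign(y_j-y_i).
  (1,2):dx=-1,dy=-8->C; (1,3):dx=-4,dy=-3->C; (1,4):dx=-7,dy=-2->C; (1,5):dx=-6,dy=-6->C
  (2,3):dx=-3,dy=+5->D; (2,4):dx=-6,dy=+6->D; (2,5):dx=-5,dy=+2->D; (3,4):dx=-3,dy=+1->D
  (3,5):dx=-2,dy=-3->C; (4,5):dx=+1,dy=-4->D
Step 2: C = 5, D = 5, total pairs = 10.
Step 3: tau = (C - D)/(n(n-1)/2) = (5 - 5)/10 = 0.000000.
Step 4: Exact two-sided p-value (enumerate n! = 120 permutations of y under H0): p = 1.000000.
Step 5: alpha = 0.1. fail to reject H0.

tau_b = 0.0000 (C=5, D=5), p = 1.000000, fail to reject H0.


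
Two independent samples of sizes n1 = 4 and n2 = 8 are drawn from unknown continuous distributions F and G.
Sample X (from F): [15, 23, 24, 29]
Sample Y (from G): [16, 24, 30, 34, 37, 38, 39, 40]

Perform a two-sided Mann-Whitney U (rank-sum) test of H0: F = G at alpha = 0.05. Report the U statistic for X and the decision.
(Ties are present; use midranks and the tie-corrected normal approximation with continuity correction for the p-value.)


Step 1: Combine and sort all 12 observations; assign midranks.
sorted (value, group): (15,X), (16,Y), (23,X), (24,X), (24,Y), (29,X), (30,Y), (34,Y), (37,Y), (38,Y), (39,Y), (40,Y)
ranks: 15->1, 16->2, 23->3, 24->4.5, 24->4.5, 29->6, 30->7, 34->8, 37->9, 38->10, 39->11, 40->12
Step 2: Rank sum for X: R1 = 1 + 3 + 4.5 + 6 = 14.5.
Step 3: U_X = R1 - n1(n1+1)/2 = 14.5 - 4*5/2 = 14.5 - 10 = 4.5.
       U_Y = n1*n2 - U_X = 32 - 4.5 = 27.5.
Step 4: Ties are present, so use the tie-corrected normal approximation (with continuity correction) for the p-value.
Step 5: p-value = 0.061271; compare to alpha = 0.05. fail to reject H0.

U_X = 4.5, p = 0.061271, fail to reject H0 at alpha = 0.05.


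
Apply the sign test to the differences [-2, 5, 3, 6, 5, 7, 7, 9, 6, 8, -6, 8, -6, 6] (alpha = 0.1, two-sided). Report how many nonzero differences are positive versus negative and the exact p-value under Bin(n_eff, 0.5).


Step 1: Discard zero differences. Original n = 14; n_eff = number of nonzero differences = 14.
Nonzero differences (with sign): -2, +5, +3, +6, +5, +7, +7, +9, +6, +8, -6, +8, -6, +6
Step 2: Count signs: positive = 11, negative = 3.
Step 3: Under H0: P(positive) = 0.5, so the number of positives S ~ Bin(14, 0.5).
Step 4: Two-sided exact p-value = sum of Bin(14,0.5) probabilities at or below the observed probability = 0.057373.
Step 5: alpha = 0.1. reject H0.

n_eff = 14, pos = 11, neg = 3, p = 0.057373, reject H0.


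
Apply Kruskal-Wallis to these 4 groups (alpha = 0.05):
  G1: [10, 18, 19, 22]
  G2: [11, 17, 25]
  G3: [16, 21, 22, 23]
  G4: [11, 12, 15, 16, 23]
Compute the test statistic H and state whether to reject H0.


Step 1: Combine all N = 16 observations and assign midranks.
sorted (value, group, rank): (10,G1,1), (11,G2,2.5), (11,G4,2.5), (12,G4,4), (15,G4,5), (16,G3,6.5), (16,G4,6.5), (17,G2,8), (18,G1,9), (19,G1,10), (21,G3,11), (22,G1,12.5), (22,G3,12.5), (23,G3,14.5), (23,G4,14.5), (25,G2,16)
Step 2: Sum ranks within each group.
R_1 = 32.5 (n_1 = 4)
R_2 = 26.5 (n_2 = 3)
R_3 = 44.5 (n_3 = 4)
R_4 = 32.5 (n_4 = 5)
Step 3: H = 12/(N(N+1)) * sum(R_i^2/n_i) - 3(N+1)
     = 12/(16*17) * (32.5^2/4 + 26.5^2/3 + 44.5^2/4 + 32.5^2/5) - 3*17
     = 0.044118 * 1204.46 - 51
     = 2.137868.
Step 4: Ties present; correction factor C = 1 - 24/(16^3 - 16) = 0.994118. Corrected H = 2.137868 / 0.994118 = 2.150518.
Step 5: Under H0, H ~ chi^2(3); p-value = 0.541760.
Step 6: alpha = 0.05. fail to reject H0.

H = 2.1505, df = 3, p = 0.541760, fail to reject H0.


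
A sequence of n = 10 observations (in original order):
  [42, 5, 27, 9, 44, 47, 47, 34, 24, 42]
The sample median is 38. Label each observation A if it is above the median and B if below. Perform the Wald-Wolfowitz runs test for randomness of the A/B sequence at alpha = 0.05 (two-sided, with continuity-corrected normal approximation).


Step 1: Compute median = 38; label A = above, B = below.
Labels in order: ABBBAAABBA  (n_A = 5, n_B = 5)
Step 2: Count runs R = 5.
Step 3: Under H0 (random ordering), E[R] = 2*n_A*n_B/(n_A+n_B) + 1 = 2*5*5/10 + 1 = 6.0000.
        Var[R] = 2*n_A*n_B*(2*n_A*n_B - n_A - n_B) / ((n_A+n_B)^2 * (n_A+n_B-1)) = 2000/900 = 2.2222.
        SD[R] = 1.4907.
Step 4: Continuity-corrected z = (R + 0.5 - E[R]) / SD[R] = (5 + 0.5 - 6.0000) / 1.4907 = -0.3354.
Step 5: Two-sided p-value via normal approximation = 2*(1 - Phi(|z|)) = 0.737316.
Step 6: alpha = 0.05. fail to reject H0.

R = 5, z = -0.3354, p = 0.737316, fail to reject H0.


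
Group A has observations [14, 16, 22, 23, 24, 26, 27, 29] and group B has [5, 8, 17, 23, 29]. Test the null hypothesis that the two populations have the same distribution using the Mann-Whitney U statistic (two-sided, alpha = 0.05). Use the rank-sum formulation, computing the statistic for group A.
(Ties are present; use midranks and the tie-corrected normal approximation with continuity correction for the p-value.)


Step 1: Combine and sort all 13 observations; assign midranks.
sorted (value, group): (5,Y), (8,Y), (14,X), (16,X), (17,Y), (22,X), (23,X), (23,Y), (24,X), (26,X), (27,X), (29,X), (29,Y)
ranks: 5->1, 8->2, 14->3, 16->4, 17->5, 22->6, 23->7.5, 23->7.5, 24->9, 26->10, 27->11, 29->12.5, 29->12.5
Step 2: Rank sum for X: R1 = 3 + 4 + 6 + 7.5 + 9 + 10 + 11 + 12.5 = 63.
Step 3: U_X = R1 - n1(n1+1)/2 = 63 - 8*9/2 = 63 - 36 = 27.
       U_Y = n1*n2 - U_X = 40 - 27 = 13.
Step 4: Ties are present, so use the tie-corrected normal approximation (with continuity correction) for the p-value.
Step 5: p-value = 0.340019; compare to alpha = 0.05. fail to reject H0.

U_X = 27, p = 0.340019, fail to reject H0 at alpha = 0.05.


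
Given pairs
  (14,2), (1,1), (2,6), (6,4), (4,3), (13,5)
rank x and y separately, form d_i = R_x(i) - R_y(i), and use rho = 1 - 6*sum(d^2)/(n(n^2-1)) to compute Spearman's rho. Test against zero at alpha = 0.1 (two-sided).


Step 1: Rank x and y separately (midranks; no ties here).
rank(x): 14->6, 1->1, 2->2, 6->4, 4->3, 13->5
rank(y): 2->2, 1->1, 6->6, 4->4, 3->3, 5->5
Step 2: d_i = R_x(i) - R_y(i); compute d_i^2.
  (6-2)^2=16, (1-1)^2=0, (2-6)^2=16, (4-4)^2=0, (3-3)^2=0, (5-5)^2=0
sum(d^2) = 32.
Step 3: rho = 1 - 6*32 / (6*(6^2 - 1)) = 1 - 192/210 = 0.085714.
Step 4: Under H0, t = rho * sqrt((n-2)/(1-rho^2)) = 0.1721 ~ t(4).
Step 5: Two-sided p-value from the t-distribution with 4 df = 0.871743.
Step 6: alpha = 0.1. fail to reject H0.

rho = 0.0857, p = 0.871743, fail to reject H0 at alpha = 0.1.


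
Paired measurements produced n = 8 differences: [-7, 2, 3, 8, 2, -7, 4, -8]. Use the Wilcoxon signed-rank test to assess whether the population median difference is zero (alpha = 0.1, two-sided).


Step 1: Drop any zero differences (none here) and take |d_i|.
|d| = [7, 2, 3, 8, 2, 7, 4, 8]
Step 2: Midrank |d_i| (ties get averaged ranks).
ranks: |7|->5.5, |2|->1.5, |3|->3, |8|->7.5, |2|->1.5, |7|->5.5, |4|->4, |8|->7.5
Step 3: Attach original signs; sum ranks with positive sign and with negative sign.
W+ = 1.5 + 3 + 7.5 + 1.5 + 4 = 17.5
W- = 5.5 + 5.5 + 7.5 = 18.5
(Check: W+ + W- = 36 should equal n(n+1)/2 = 36.)
Step 4: Test statistic W = min(W+, W-) = 17.5.
Step 5: Ties in |d|, so use the tie-corrected normal approximation.
        E[W] = n(n+1)/4 = 8*9/4 = 18.
        Tie groups: |d|=2 (t=2), |d|=7 (t=2), |d|=8 (t=2); sum(t^3 - t) = 18.
        Var[W] = n(n+1)(2n+1)/24 - sum(t^3-t)/48 = 1224/24 - 18/48 = 50.625.
        z = (W - E[W]) / sqrt(Var[W]) = (17.5 - 18) / 7.1151 = -0.0703.
        Two-sided p = 2*Phi(z) = 0.943977.
Step 6: alpha = 0.1. fail to reject H0.

W+ = 17.5, W- = 18.5, W = min = 17.5, p = 0.943977, fail to reject H0.


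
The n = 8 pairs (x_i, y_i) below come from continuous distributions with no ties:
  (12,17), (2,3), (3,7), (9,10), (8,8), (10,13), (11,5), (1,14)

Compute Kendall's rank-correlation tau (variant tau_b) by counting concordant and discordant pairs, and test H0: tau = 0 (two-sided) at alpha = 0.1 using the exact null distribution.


Step 1: Enumerate the 28 unordered pairs (i,j) with i<j and classify each by sign(x_j-x_i) * sign(y_j-y_i).
  (1,2):dx=-10,dy=-14->C; (1,3):dx=-9,dy=-10->C; (1,4):dx=-3,dy=-7->C; (1,5):dx=-4,dy=-9->C
  (1,6):dx=-2,dy=-4->C; (1,7):dx=-1,dy=-12->C; (1,8):dx=-11,dy=-3->C; (2,3):dx=+1,dy=+4->C
  (2,4):dx=+7,dy=+7->C; (2,5):dx=+6,dy=+5->C; (2,6):dx=+8,dy=+10->C; (2,7):dx=+9,dy=+2->C
  (2,8):dx=-1,dy=+11->D; (3,4):dx=+6,dy=+3->C; (3,5):dx=+5,dy=+1->C; (3,6):dx=+7,dy=+6->C
  (3,7):dx=+8,dy=-2->D; (3,8):dx=-2,dy=+7->D; (4,5):dx=-1,dy=-2->C; (4,6):dx=+1,dy=+3->C
  (4,7):dx=+2,dy=-5->D; (4,8):dx=-8,dy=+4->D; (5,6):dx=+2,dy=+5->C; (5,7):dx=+3,dy=-3->D
  (5,8):dx=-7,dy=+6->D; (6,7):dx=+1,dy=-8->D; (6,8):dx=-9,dy=+1->D; (7,8):dx=-10,dy=+9->D
Step 2: C = 18, D = 10, total pairs = 28.
Step 3: tau = (C - D)/(n(n-1)/2) = (18 - 10)/28 = 0.285714.
Step 4: Exact two-sided p-value (enumerate n! = 40320 permutations of y under H0): p = 0.398760.
Step 5: alpha = 0.1. fail to reject H0.

tau_b = 0.2857 (C=18, D=10), p = 0.398760, fail to reject H0.


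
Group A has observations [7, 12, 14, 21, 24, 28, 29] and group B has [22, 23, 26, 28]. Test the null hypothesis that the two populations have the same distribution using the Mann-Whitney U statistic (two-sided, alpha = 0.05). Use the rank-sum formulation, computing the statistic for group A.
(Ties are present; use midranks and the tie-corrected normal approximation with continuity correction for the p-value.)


Step 1: Combine and sort all 11 observations; assign midranks.
sorted (value, group): (7,X), (12,X), (14,X), (21,X), (22,Y), (23,Y), (24,X), (26,Y), (28,X), (28,Y), (29,X)
ranks: 7->1, 12->2, 14->3, 21->4, 22->5, 23->6, 24->7, 26->8, 28->9.5, 28->9.5, 29->11
Step 2: Rank sum for X: R1 = 1 + 2 + 3 + 4 + 7 + 9.5 + 11 = 37.5.
Step 3: U_X = R1 - n1(n1+1)/2 = 37.5 - 7*8/2 = 37.5 - 28 = 9.5.
       U_Y = n1*n2 - U_X = 28 - 9.5 = 18.5.
Step 4: Ties are present, so use the tie-corrected normal approximation (with continuity correction) for the p-value.
Step 5: p-value = 0.448659; compare to alpha = 0.05. fail to reject H0.

U_X = 9.5, p = 0.448659, fail to reject H0 at alpha = 0.05.


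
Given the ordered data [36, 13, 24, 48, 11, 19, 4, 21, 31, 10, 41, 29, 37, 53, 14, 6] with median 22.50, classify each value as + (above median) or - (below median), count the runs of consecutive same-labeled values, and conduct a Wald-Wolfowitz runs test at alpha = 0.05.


Step 1: Compute median = 22.50; label A = above, B = below.
Labels in order: ABAABBBBABAAAABB  (n_A = 8, n_B = 8)
Step 2: Count runs R = 8.
Step 3: Under H0 (random ordering), E[R] = 2*n_A*n_B/(n_A+n_B) + 1 = 2*8*8/16 + 1 = 9.0000.
        Var[R] = 2*n_A*n_B*(2*n_A*n_B - n_A - n_B) / ((n_A+n_B)^2 * (n_A+n_B-1)) = 14336/3840 = 3.7333.
        SD[R] = 1.9322.
Step 4: Continuity-corrected z = (R + 0.5 - E[R]) / SD[R] = (8 + 0.5 - 9.0000) / 1.9322 = -0.2588.
Step 5: Two-sided p-value via normal approximation = 2*(1 - Phi(|z|)) = 0.795809.
Step 6: alpha = 0.05. fail to reject H0.

R = 8, z = -0.2588, p = 0.795809, fail to reject H0.


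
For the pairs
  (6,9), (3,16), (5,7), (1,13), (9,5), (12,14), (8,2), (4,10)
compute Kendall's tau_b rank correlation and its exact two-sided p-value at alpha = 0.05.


Step 1: Enumerate the 28 unordered pairs (i,j) with i<j and classify each by sign(x_j-x_i) * sign(y_j-y_i).
  (1,2):dx=-3,dy=+7->D; (1,3):dx=-1,dy=-2->C; (1,4):dx=-5,dy=+4->D; (1,5):dx=+3,dy=-4->D
  (1,6):dx=+6,dy=+5->C; (1,7):dx=+2,dy=-7->D; (1,8):dx=-2,dy=+1->D; (2,3):dx=+2,dy=-9->D
  (2,4):dx=-2,dy=-3->C; (2,5):dx=+6,dy=-11->D; (2,6):dx=+9,dy=-2->D; (2,7):dx=+5,dy=-14->D
  (2,8):dx=+1,dy=-6->D; (3,4):dx=-4,dy=+6->D; (3,5):dx=+4,dy=-2->D; (3,6):dx=+7,dy=+7->C
  (3,7):dx=+3,dy=-5->D; (3,8):dx=-1,dy=+3->D; (4,5):dx=+8,dy=-8->D; (4,6):dx=+11,dy=+1->C
  (4,7):dx=+7,dy=-11->D; (4,8):dx=+3,dy=-3->D; (5,6):dx=+3,dy=+9->C; (5,7):dx=-1,dy=-3->C
  (5,8):dx=-5,dy=+5->D; (6,7):dx=-4,dy=-12->C; (6,8):dx=-8,dy=-4->C; (7,8):dx=-4,dy=+8->D
Step 2: C = 9, D = 19, total pairs = 28.
Step 3: tau = (C - D)/(n(n-1)/2) = (9 - 19)/28 = -0.357143.
Step 4: Exact two-sided p-value (enumerate n! = 40320 permutations of y under H0): p = 0.275099.
Step 5: alpha = 0.05. fail to reject H0.

tau_b = -0.3571 (C=9, D=19), p = 0.275099, fail to reject H0.


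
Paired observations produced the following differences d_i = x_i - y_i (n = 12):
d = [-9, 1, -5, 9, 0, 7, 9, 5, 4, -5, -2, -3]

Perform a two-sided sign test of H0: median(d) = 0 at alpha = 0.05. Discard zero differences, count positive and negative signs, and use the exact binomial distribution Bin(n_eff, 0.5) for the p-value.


Step 1: Discard zero differences. Original n = 12; n_eff = number of nonzero differences = 11.
Nonzero differences (with sign): -9, +1, -5, +9, +7, +9, +5, +4, -5, -2, -3
Step 2: Count signs: positive = 6, negative = 5.
Step 3: Under H0: P(positive) = 0.5, so the number of positives S ~ Bin(11, 0.5).
Step 4: Two-sided exact p-value = sum of Bin(11,0.5) probabilities at or below the observed probability = 1.000000.
Step 5: alpha = 0.05. fail to reject H0.

n_eff = 11, pos = 6, neg = 5, p = 1.000000, fail to reject H0.


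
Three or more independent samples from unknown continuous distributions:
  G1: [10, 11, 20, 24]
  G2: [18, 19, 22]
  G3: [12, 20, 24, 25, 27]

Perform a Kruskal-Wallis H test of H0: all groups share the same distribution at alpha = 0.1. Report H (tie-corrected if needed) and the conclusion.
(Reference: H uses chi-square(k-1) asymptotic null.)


Step 1: Combine all N = 12 observations and assign midranks.
sorted (value, group, rank): (10,G1,1), (11,G1,2), (12,G3,3), (18,G2,4), (19,G2,5), (20,G1,6.5), (20,G3,6.5), (22,G2,8), (24,G1,9.5), (24,G3,9.5), (25,G3,11), (27,G3,12)
Step 2: Sum ranks within each group.
R_1 = 19 (n_1 = 4)
R_2 = 17 (n_2 = 3)
R_3 = 42 (n_3 = 5)
Step 3: H = 12/(N(N+1)) * sum(R_i^2/n_i) - 3(N+1)
     = 12/(12*13) * (19^2/4 + 17^2/3 + 42^2/5) - 3*13
     = 0.076923 * 539.383 - 39
     = 2.491026.
Step 4: Ties present; correction factor C = 1 - 12/(12^3 - 12) = 0.993007. Corrected H = 2.491026 / 0.993007 = 2.508568.
Step 5: Under H0, H ~ chi^2(2); p-value = 0.285280.
Step 6: alpha = 0.1. fail to reject H0.

H = 2.5086, df = 2, p = 0.285280, fail to reject H0.


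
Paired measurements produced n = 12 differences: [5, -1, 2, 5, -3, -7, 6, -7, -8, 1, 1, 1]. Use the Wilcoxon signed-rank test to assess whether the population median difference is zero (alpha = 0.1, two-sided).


Step 1: Drop any zero differences (none here) and take |d_i|.
|d| = [5, 1, 2, 5, 3, 7, 6, 7, 8, 1, 1, 1]
Step 2: Midrank |d_i| (ties get averaged ranks).
ranks: |5|->7.5, |1|->2.5, |2|->5, |5|->7.5, |3|->6, |7|->10.5, |6|->9, |7|->10.5, |8|->12, |1|->2.5, |1|->2.5, |1|->2.5
Step 3: Attach original signs; sum ranks with positive sign and with negative sign.
W+ = 7.5 + 5 + 7.5 + 9 + 2.5 + 2.5 + 2.5 = 36.5
W- = 2.5 + 6 + 10.5 + 10.5 + 12 = 41.5
(Check: W+ + W- = 78 should equal n(n+1)/2 = 78.)
Step 4: Test statistic W = min(W+, W-) = 36.5.
Step 5: Ties in |d|, so use the tie-corrected normal approximation.
        E[W] = n(n+1)/4 = 12*13/4 = 39.
        Tie groups: |d|=1 (t=4), |d|=5 (t=2), |d|=7 (t=2); sum(t^3 - t) = 72.
        Var[W] = n(n+1)(2n+1)/24 - sum(t^3-t)/48 = 3900/24 - 72/48 = 161.
        z = (W - E[W]) / sqrt(Var[W]) = (36.5 - 39) / 12.6886 = -0.1970.
        Two-sided p = 2*Phi(z) = 0.843806.
Step 6: alpha = 0.1. fail to reject H0.

W+ = 36.5, W- = 41.5, W = min = 36.5, p = 0.843806, fail to reject H0.


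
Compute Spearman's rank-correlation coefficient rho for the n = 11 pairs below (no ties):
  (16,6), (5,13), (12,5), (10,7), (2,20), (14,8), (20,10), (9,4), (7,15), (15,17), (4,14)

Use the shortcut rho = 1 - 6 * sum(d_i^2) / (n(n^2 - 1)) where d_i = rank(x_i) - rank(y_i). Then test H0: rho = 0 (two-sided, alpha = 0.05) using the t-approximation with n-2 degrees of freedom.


Step 1: Rank x and y separately (midranks; no ties here).
rank(x): 16->10, 5->3, 12->7, 10->6, 2->1, 14->8, 20->11, 9->5, 7->4, 15->9, 4->2
rank(y): 6->3, 13->7, 5->2, 7->4, 20->11, 8->5, 10->6, 4->1, 15->9, 17->10, 14->8
Step 2: d_i = R_x(i) - R_y(i); compute d_i^2.
  (10-3)^2=49, (3-7)^2=16, (7-2)^2=25, (6-4)^2=4, (1-11)^2=100, (8-5)^2=9, (11-6)^2=25, (5-1)^2=16, (4-9)^2=25, (9-10)^2=1, (2-8)^2=36
sum(d^2) = 306.
Step 3: rho = 1 - 6*306 / (11*(11^2 - 1)) = 1 - 1836/1320 = -0.390909.
Step 4: Under H0, t = rho * sqrt((n-2)/(1-rho^2)) = -1.2741 ~ t(9).
Step 5: Two-sided p-value from the t-distribution with 9 df = 0.234540.
Step 6: alpha = 0.05. fail to reject H0.

rho = -0.3909, p = 0.234540, fail to reject H0 at alpha = 0.05.


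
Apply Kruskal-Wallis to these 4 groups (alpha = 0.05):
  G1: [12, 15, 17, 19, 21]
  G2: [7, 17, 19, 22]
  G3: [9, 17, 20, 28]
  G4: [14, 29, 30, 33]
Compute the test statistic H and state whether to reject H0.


Step 1: Combine all N = 17 observations and assign midranks.
sorted (value, group, rank): (7,G2,1), (9,G3,2), (12,G1,3), (14,G4,4), (15,G1,5), (17,G1,7), (17,G2,7), (17,G3,7), (19,G1,9.5), (19,G2,9.5), (20,G3,11), (21,G1,12), (22,G2,13), (28,G3,14), (29,G4,15), (30,G4,16), (33,G4,17)
Step 2: Sum ranks within each group.
R_1 = 36.5 (n_1 = 5)
R_2 = 30.5 (n_2 = 4)
R_3 = 34 (n_3 = 4)
R_4 = 52 (n_4 = 4)
Step 3: H = 12/(N(N+1)) * sum(R_i^2/n_i) - 3(N+1)
     = 12/(17*18) * (36.5^2/5 + 30.5^2/4 + 34^2/4 + 52^2/4) - 3*18
     = 0.039216 * 1464.01 - 54
     = 3.412255.
Step 4: Ties present; correction factor C = 1 - 30/(17^3 - 17) = 0.993873. Corrected H = 3.412255 / 0.993873 = 3.433292.
Step 5: Under H0, H ~ chi^2(3); p-value = 0.329518.
Step 6: alpha = 0.05. fail to reject H0.

H = 3.4333, df = 3, p = 0.329518, fail to reject H0.


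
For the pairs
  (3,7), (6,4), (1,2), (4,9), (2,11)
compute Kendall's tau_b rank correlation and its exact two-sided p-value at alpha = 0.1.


Step 1: Enumerate the 10 unordered pairs (i,j) with i<j and classify each by sign(x_j-x_i) * sign(y_j-y_i).
  (1,2):dx=+3,dy=-3->D; (1,3):dx=-2,dy=-5->C; (1,4):dx=+1,dy=+2->C; (1,5):dx=-1,dy=+4->D
  (2,3):dx=-5,dy=-2->C; (2,4):dx=-2,dy=+5->D; (2,5):dx=-4,dy=+7->D; (3,4):dx=+3,dy=+7->C
  (3,5):dx=+1,dy=+9->C; (4,5):dx=-2,dy=+2->D
Step 2: C = 5, D = 5, total pairs = 10.
Step 3: tau = (C - D)/(n(n-1)/2) = (5 - 5)/10 = 0.000000.
Step 4: Exact two-sided p-value (enumerate n! = 120 permutations of y under H0): p = 1.000000.
Step 5: alpha = 0.1. fail to reject H0.

tau_b = 0.0000 (C=5, D=5), p = 1.000000, fail to reject H0.


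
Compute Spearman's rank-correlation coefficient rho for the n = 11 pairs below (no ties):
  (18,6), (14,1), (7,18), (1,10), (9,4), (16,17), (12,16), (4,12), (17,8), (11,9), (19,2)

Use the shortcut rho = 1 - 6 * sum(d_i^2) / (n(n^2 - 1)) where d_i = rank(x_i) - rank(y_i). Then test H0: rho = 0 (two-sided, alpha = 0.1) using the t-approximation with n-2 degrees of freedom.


Step 1: Rank x and y separately (midranks; no ties here).
rank(x): 18->10, 14->7, 7->3, 1->1, 9->4, 16->8, 12->6, 4->2, 17->9, 11->5, 19->11
rank(y): 6->4, 1->1, 18->11, 10->7, 4->3, 17->10, 16->9, 12->8, 8->5, 9->6, 2->2
Step 2: d_i = R_x(i) - R_y(i); compute d_i^2.
  (10-4)^2=36, (7-1)^2=36, (3-11)^2=64, (1-7)^2=36, (4-3)^2=1, (8-10)^2=4, (6-9)^2=9, (2-8)^2=36, (9-5)^2=16, (5-6)^2=1, (11-2)^2=81
sum(d^2) = 320.
Step 3: rho = 1 - 6*320 / (11*(11^2 - 1)) = 1 - 1920/1320 = -0.454545.
Step 4: Under H0, t = rho * sqrt((n-2)/(1-rho^2)) = -1.5309 ~ t(9).
Step 5: Two-sided p-value from the t-distribution with 9 df = 0.160145.
Step 6: alpha = 0.1. fail to reject H0.

rho = -0.4545, p = 0.160145, fail to reject H0 at alpha = 0.1.


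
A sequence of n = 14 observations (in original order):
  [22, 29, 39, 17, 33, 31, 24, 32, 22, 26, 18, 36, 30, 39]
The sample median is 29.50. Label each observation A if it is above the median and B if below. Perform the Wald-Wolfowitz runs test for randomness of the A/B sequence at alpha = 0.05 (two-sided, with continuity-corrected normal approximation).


Step 1: Compute median = 29.50; label A = above, B = below.
Labels in order: BBABAABABBBAAA  (n_A = 7, n_B = 7)
Step 2: Count runs R = 8.
Step 3: Under H0 (random ordering), E[R] = 2*n_A*n_B/(n_A+n_B) + 1 = 2*7*7/14 + 1 = 8.0000.
        Var[R] = 2*n_A*n_B*(2*n_A*n_B - n_A - n_B) / ((n_A+n_B)^2 * (n_A+n_B-1)) = 8232/2548 = 3.2308.
        SD[R] = 1.7974.
Step 4: R = E[R], so z = 0 with no continuity correction.
Step 5: Two-sided p-value via normal approximation = 2*(1 - Phi(|z|)) = 1.000000.
Step 6: alpha = 0.05. fail to reject H0.

R = 8, z = 0.0000, p = 1.000000, fail to reject H0.


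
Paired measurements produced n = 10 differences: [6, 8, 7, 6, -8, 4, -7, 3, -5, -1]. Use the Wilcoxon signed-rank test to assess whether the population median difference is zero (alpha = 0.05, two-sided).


Step 1: Drop any zero differences (none here) and take |d_i|.
|d| = [6, 8, 7, 6, 8, 4, 7, 3, 5, 1]
Step 2: Midrank |d_i| (ties get averaged ranks).
ranks: |6|->5.5, |8|->9.5, |7|->7.5, |6|->5.5, |8|->9.5, |4|->3, |7|->7.5, |3|->2, |5|->4, |1|->1
Step 3: Attach original signs; sum ranks with positive sign and with negative sign.
W+ = 5.5 + 9.5 + 7.5 + 5.5 + 3 + 2 = 33
W- = 9.5 + 7.5 + 4 + 1 = 22
(Check: W+ + W- = 55 should equal n(n+1)/2 = 55.)
Step 4: Test statistic W = min(W+, W-) = 22.
Step 5: Ties in |d|, so use the tie-corrected normal approximation.
        E[W] = n(n+1)/4 = 10*11/4 = 27.5.
        Tie groups: |d|=6 (t=2), |d|=7 (t=2), |d|=8 (t=2); sum(t^3 - t) = 18.
        Var[W] = n(n+1)(2n+1)/24 - sum(t^3-t)/48 = 2310/24 - 18/48 = 95.875.
        z = (W - E[W]) / sqrt(Var[W]) = (22 - 27.5) / 9.7916 = -0.5617.
        Two-sided p = 2*Phi(z) = 0.574316.
Step 6: alpha = 0.05. fail to reject H0.

W+ = 33, W- = 22, W = min = 22, p = 0.574316, fail to reject H0.


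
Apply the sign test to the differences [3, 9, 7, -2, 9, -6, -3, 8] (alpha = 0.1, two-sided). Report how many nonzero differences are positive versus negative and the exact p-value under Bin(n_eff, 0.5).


Step 1: Discard zero differences. Original n = 8; n_eff = number of nonzero differences = 8.
Nonzero differences (with sign): +3, +9, +7, -2, +9, -6, -3, +8
Step 2: Count signs: positive = 5, negative = 3.
Step 3: Under H0: P(positive) = 0.5, so the number of positives S ~ Bin(8, 0.5).
Step 4: Two-sided exact p-value = sum of Bin(8,0.5) probabilities at or below the observed probability = 0.726562.
Step 5: alpha = 0.1. fail to reject H0.

n_eff = 8, pos = 5, neg = 3, p = 0.726562, fail to reject H0.


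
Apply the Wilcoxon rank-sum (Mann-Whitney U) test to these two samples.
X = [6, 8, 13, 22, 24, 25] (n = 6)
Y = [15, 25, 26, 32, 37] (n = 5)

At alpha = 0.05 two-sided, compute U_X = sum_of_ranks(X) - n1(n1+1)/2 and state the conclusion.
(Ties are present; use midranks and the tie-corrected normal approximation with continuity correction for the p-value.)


Step 1: Combine and sort all 11 observations; assign midranks.
sorted (value, group): (6,X), (8,X), (13,X), (15,Y), (22,X), (24,X), (25,X), (25,Y), (26,Y), (32,Y), (37,Y)
ranks: 6->1, 8->2, 13->3, 15->4, 22->5, 24->6, 25->7.5, 25->7.5, 26->9, 32->10, 37->11
Step 2: Rank sum for X: R1 = 1 + 2 + 3 + 5 + 6 + 7.5 = 24.5.
Step 3: U_X = R1 - n1(n1+1)/2 = 24.5 - 6*7/2 = 24.5 - 21 = 3.5.
       U_Y = n1*n2 - U_X = 30 - 3.5 = 26.5.
Step 4: Ties are present, so use the tie-corrected normal approximation (with continuity correction) for the p-value.
Step 5: p-value = 0.044126; compare to alpha = 0.05. reject H0.

U_X = 3.5, p = 0.044126, reject H0 at alpha = 0.05.


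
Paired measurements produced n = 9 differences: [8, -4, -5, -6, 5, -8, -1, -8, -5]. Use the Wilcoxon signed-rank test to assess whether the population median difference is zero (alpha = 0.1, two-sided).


Step 1: Drop any zero differences (none here) and take |d_i|.
|d| = [8, 4, 5, 6, 5, 8, 1, 8, 5]
Step 2: Midrank |d_i| (ties get averaged ranks).
ranks: |8|->8, |4|->2, |5|->4, |6|->6, |5|->4, |8|->8, |1|->1, |8|->8, |5|->4
Step 3: Attach original signs; sum ranks with positive sign and with negative sign.
W+ = 8 + 4 = 12
W- = 2 + 4 + 6 + 8 + 1 + 8 + 4 = 33
(Check: W+ + W- = 45 should equal n(n+1)/2 = 45.)
Step 4: Test statistic W = min(W+, W-) = 12.
Step 5: Ties in |d|, so use the tie-corrected normal approximation.
        E[W] = n(n+1)/4 = 9*10/4 = 22.5.
        Tie groups: |d|=5 (t=3), |d|=8 (t=3); sum(t^3 - t) = 48.
        Var[W] = n(n+1)(2n+1)/24 - sum(t^3-t)/48 = 1710/24 - 48/48 = 70.25.
        z = (W - E[W]) / sqrt(Var[W]) = (12 - 22.5) / 8.3815 = -1.2528.
        Two-sided p = 2*Phi(z) = 0.210295.
Step 6: alpha = 0.1. fail to reject H0.

W+ = 12, W- = 33, W = min = 12, p = 0.210295, fail to reject H0.


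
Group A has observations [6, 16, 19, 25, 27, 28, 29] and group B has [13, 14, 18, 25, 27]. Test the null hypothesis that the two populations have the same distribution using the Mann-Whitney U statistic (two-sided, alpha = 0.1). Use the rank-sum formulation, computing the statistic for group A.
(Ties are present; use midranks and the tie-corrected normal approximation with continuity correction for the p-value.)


Step 1: Combine and sort all 12 observations; assign midranks.
sorted (value, group): (6,X), (13,Y), (14,Y), (16,X), (18,Y), (19,X), (25,X), (25,Y), (27,X), (27,Y), (28,X), (29,X)
ranks: 6->1, 13->2, 14->3, 16->4, 18->5, 19->6, 25->7.5, 25->7.5, 27->9.5, 27->9.5, 28->11, 29->12
Step 2: Rank sum for X: R1 = 1 + 4 + 6 + 7.5 + 9.5 + 11 + 12 = 51.
Step 3: U_X = R1 - n1(n1+1)/2 = 51 - 7*8/2 = 51 - 28 = 23.
       U_Y = n1*n2 - U_X = 35 - 23 = 12.
Step 4: Ties are present, so use the tie-corrected normal approximation (with continuity correction) for the p-value.
Step 5: p-value = 0.415157; compare to alpha = 0.1. fail to reject H0.

U_X = 23, p = 0.415157, fail to reject H0 at alpha = 0.1.


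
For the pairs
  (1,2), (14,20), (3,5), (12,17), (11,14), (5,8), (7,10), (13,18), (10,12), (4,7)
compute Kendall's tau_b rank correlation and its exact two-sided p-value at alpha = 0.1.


Step 1: Enumerate the 45 unordered pairs (i,j) with i<j and classify each by sign(x_j-x_i) * sign(y_j-y_i).
  (1,2):dx=+13,dy=+18->C; (1,3):dx=+2,dy=+3->C; (1,4):dx=+11,dy=+15->C; (1,5):dx=+10,dy=+12->C
  (1,6):dx=+4,dy=+6->C; (1,7):dx=+6,dy=+8->C; (1,8):dx=+12,dy=+16->C; (1,9):dx=+9,dy=+10->C
  (1,10):dx=+3,dy=+5->C; (2,3):dx=-11,dy=-15->C; (2,4):dx=-2,dy=-3->C; (2,5):dx=-3,dy=-6->C
  (2,6):dx=-9,dy=-12->C; (2,7):dx=-7,dy=-10->C; (2,8):dx=-1,dy=-2->C; (2,9):dx=-4,dy=-8->C
  (2,10):dx=-10,dy=-13->C; (3,4):dx=+9,dy=+12->C; (3,5):dx=+8,dy=+9->C; (3,6):dx=+2,dy=+3->C
  (3,7):dx=+4,dy=+5->C; (3,8):dx=+10,dy=+13->C; (3,9):dx=+7,dy=+7->C; (3,10):dx=+1,dy=+2->C
  (4,5):dx=-1,dy=-3->C; (4,6):dx=-7,dy=-9->C; (4,7):dx=-5,dy=-7->C; (4,8):dx=+1,dy=+1->C
  (4,9):dx=-2,dy=-5->C; (4,10):dx=-8,dy=-10->C; (5,6):dx=-6,dy=-6->C; (5,7):dx=-4,dy=-4->C
  (5,8):dx=+2,dy=+4->C; (5,9):dx=-1,dy=-2->C; (5,10):dx=-7,dy=-7->C; (6,7):dx=+2,dy=+2->C
  (6,8):dx=+8,dy=+10->C; (6,9):dx=+5,dy=+4->C; (6,10):dx=-1,dy=-1->C; (7,8):dx=+6,dy=+8->C
  (7,9):dx=+3,dy=+2->C; (7,10):dx=-3,dy=-3->C; (8,9):dx=-3,dy=-6->C; (8,10):dx=-9,dy=-11->C
  (9,10):dx=-6,dy=-5->C
Step 2: C = 45, D = 0, total pairs = 45.
Step 3: tau = (C - D)/(n(n-1)/2) = (45 - 0)/45 = 1.000000.
Step 4: Exact two-sided p-value (enumerate n! = 3628800 permutations of y under H0): p = 0.000001.
Step 5: alpha = 0.1. reject H0.

tau_b = 1.0000 (C=45, D=0), p = 0.000001, reject H0.


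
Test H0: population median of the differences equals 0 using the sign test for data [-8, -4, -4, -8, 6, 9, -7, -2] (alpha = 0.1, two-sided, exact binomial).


Step 1: Discard zero differences. Original n = 8; n_eff = number of nonzero differences = 8.
Nonzero differences (with sign): -8, -4, -4, -8, +6, +9, -7, -2
Step 2: Count signs: positive = 2, negative = 6.
Step 3: Under H0: P(positive) = 0.5, so the number of positives S ~ Bin(8, 0.5).
Step 4: Two-sided exact p-value = sum of Bin(8,0.5) probabilities at or below the observed probability = 0.289062.
Step 5: alpha = 0.1. fail to reject H0.

n_eff = 8, pos = 2, neg = 6, p = 0.289062, fail to reject H0.


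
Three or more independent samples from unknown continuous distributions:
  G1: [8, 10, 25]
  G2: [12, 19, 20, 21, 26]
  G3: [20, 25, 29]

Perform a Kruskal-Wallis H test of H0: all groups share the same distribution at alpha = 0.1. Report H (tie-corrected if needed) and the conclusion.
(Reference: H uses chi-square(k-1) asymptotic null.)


Step 1: Combine all N = 11 observations and assign midranks.
sorted (value, group, rank): (8,G1,1), (10,G1,2), (12,G2,3), (19,G2,4), (20,G2,5.5), (20,G3,5.5), (21,G2,7), (25,G1,8.5), (25,G3,8.5), (26,G2,10), (29,G3,11)
Step 2: Sum ranks within each group.
R_1 = 11.5 (n_1 = 3)
R_2 = 29.5 (n_2 = 5)
R_3 = 25 (n_3 = 3)
Step 3: H = 12/(N(N+1)) * sum(R_i^2/n_i) - 3(N+1)
     = 12/(11*12) * (11.5^2/3 + 29.5^2/5 + 25^2/3) - 3*12
     = 0.090909 * 426.467 - 36
     = 2.769697.
Step 4: Ties present; correction factor C = 1 - 12/(11^3 - 11) = 0.990909. Corrected H = 2.769697 / 0.990909 = 2.795107.
Step 5: Under H0, H ~ chi^2(2); p-value = 0.247201.
Step 6: alpha = 0.1. fail to reject H0.

H = 2.7951, df = 2, p = 0.247201, fail to reject H0.


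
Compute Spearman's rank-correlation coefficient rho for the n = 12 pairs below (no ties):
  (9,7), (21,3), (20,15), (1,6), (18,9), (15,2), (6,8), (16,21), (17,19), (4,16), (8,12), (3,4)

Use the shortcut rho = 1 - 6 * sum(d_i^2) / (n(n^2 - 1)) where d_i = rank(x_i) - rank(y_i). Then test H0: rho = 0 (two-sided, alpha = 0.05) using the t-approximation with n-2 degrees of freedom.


Step 1: Rank x and y separately (midranks; no ties here).
rank(x): 9->6, 21->12, 20->11, 1->1, 18->10, 15->7, 6->4, 16->8, 17->9, 4->3, 8->5, 3->2
rank(y): 7->5, 3->2, 15->9, 6->4, 9->7, 2->1, 8->6, 21->12, 19->11, 16->10, 12->8, 4->3
Step 2: d_i = R_x(i) - R_y(i); compute d_i^2.
  (6-5)^2=1, (12-2)^2=100, (11-9)^2=4, (1-4)^2=9, (10-7)^2=9, (7-1)^2=36, (4-6)^2=4, (8-12)^2=16, (9-11)^2=4, (3-10)^2=49, (5-8)^2=9, (2-3)^2=1
sum(d^2) = 242.
Step 3: rho = 1 - 6*242 / (12*(12^2 - 1)) = 1 - 1452/1716 = 0.153846.
Step 4: Under H0, t = rho * sqrt((n-2)/(1-rho^2)) = 0.4924 ~ t(10).
Step 5: Two-sided p-value from the t-distribution with 10 df = 0.633091.
Step 6: alpha = 0.05. fail to reject H0.

rho = 0.1538, p = 0.633091, fail to reject H0 at alpha = 0.05.


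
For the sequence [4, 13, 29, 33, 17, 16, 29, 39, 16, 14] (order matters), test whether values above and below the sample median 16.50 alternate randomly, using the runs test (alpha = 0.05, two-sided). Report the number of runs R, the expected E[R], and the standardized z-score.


Step 1: Compute median = 16.50; label A = above, B = below.
Labels in order: BBAAABAABB  (n_A = 5, n_B = 5)
Step 2: Count runs R = 5.
Step 3: Under H0 (random ordering), E[R] = 2*n_A*n_B/(n_A+n_B) + 1 = 2*5*5/10 + 1 = 6.0000.
        Var[R] = 2*n_A*n_B*(2*n_A*n_B - n_A - n_B) / ((n_A+n_B)^2 * (n_A+n_B-1)) = 2000/900 = 2.2222.
        SD[R] = 1.4907.
Step 4: Continuity-corrected z = (R + 0.5 - E[R]) / SD[R] = (5 + 0.5 - 6.0000) / 1.4907 = -0.3354.
Step 5: Two-sided p-value via normal approximation = 2*(1 - Phi(|z|)) = 0.737316.
Step 6: alpha = 0.05. fail to reject H0.

R = 5, z = -0.3354, p = 0.737316, fail to reject H0.


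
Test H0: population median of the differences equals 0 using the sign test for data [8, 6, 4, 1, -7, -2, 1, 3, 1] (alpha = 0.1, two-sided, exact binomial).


Step 1: Discard zero differences. Original n = 9; n_eff = number of nonzero differences = 9.
Nonzero differences (with sign): +8, +6, +4, +1, -7, -2, +1, +3, +1
Step 2: Count signs: positive = 7, negative = 2.
Step 3: Under H0: P(positive) = 0.5, so the number of positives S ~ Bin(9, 0.5).
Step 4: Two-sided exact p-value = sum of Bin(9,0.5) probabilities at or below the observed probability = 0.179688.
Step 5: alpha = 0.1. fail to reject H0.

n_eff = 9, pos = 7, neg = 2, p = 0.179688, fail to reject H0.


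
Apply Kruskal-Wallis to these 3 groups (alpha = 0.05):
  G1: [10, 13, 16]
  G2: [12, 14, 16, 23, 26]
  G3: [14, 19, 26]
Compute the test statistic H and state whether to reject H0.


Step 1: Combine all N = 11 observations and assign midranks.
sorted (value, group, rank): (10,G1,1), (12,G2,2), (13,G1,3), (14,G2,4.5), (14,G3,4.5), (16,G1,6.5), (16,G2,6.5), (19,G3,8), (23,G2,9), (26,G2,10.5), (26,G3,10.5)
Step 2: Sum ranks within each group.
R_1 = 10.5 (n_1 = 3)
R_2 = 32.5 (n_2 = 5)
R_3 = 23 (n_3 = 3)
Step 3: H = 12/(N(N+1)) * sum(R_i^2/n_i) - 3(N+1)
     = 12/(11*12) * (10.5^2/3 + 32.5^2/5 + 23^2/3) - 3*12
     = 0.090909 * 424.333 - 36
     = 2.575758.
Step 4: Ties present; correction factor C = 1 - 18/(11^3 - 11) = 0.986364. Corrected H = 2.575758 / 0.986364 = 2.611367.
Step 5: Under H0, H ~ chi^2(2); p-value = 0.270987.
Step 6: alpha = 0.05. fail to reject H0.

H = 2.6114, df = 2, p = 0.270987, fail to reject H0.
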